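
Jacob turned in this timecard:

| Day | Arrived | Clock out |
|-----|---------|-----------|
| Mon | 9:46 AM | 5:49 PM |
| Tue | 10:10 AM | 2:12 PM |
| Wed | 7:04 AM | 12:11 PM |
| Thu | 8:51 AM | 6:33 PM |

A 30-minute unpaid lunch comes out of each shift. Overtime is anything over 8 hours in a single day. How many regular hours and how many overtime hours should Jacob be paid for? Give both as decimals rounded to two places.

Regular 23.70 hours, overtime 1.20 hours

Mon: 9:46 AM–5:49 PM = 8 h 3 min; less 30 min break → 7 h 33 min
Tue: 10:10 AM–2:12 PM = 4 h 2 min; less 30 min break → 3 h 32 min
Wed: 7:04 AM–12:11 PM = 5 h 7 min; less 30 min break → 4 h 37 min
Thu: 8:51 AM–6:33 PM = 9 h 42 min; less 30 min break → 9 h 12 min
Mon reg 7 h 33 min / OT 0 h 0 min; Tue reg 3 h 32 min / OT 0 h 0 min; Wed reg 4 h 37 min / OT 0 h 0 min; Thu reg 8 h 0 min / OT 1 h 12 min.
Totals: regular 23 h 42 min, overtime 1 h 12 min.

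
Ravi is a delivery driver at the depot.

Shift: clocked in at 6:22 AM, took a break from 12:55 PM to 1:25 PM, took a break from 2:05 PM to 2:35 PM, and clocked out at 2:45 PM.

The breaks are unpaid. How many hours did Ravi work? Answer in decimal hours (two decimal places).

Shift: 6:22 AM–2:45 PM = 8 h 23 min; less 60 min break → 7 h 23 min

7.38 hours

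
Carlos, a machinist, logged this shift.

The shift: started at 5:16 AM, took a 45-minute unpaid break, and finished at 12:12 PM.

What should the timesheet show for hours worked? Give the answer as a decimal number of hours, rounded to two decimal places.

6.18 hours

The shift: 5:16 AM–12:12 PM = 6 h 56 min; less 45 min break → 6 h 11 min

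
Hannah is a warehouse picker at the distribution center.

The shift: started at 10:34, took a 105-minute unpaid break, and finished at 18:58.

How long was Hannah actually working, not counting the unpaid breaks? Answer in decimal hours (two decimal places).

6.65 hours

The shift: 10:34–18:58 = 8 h 24 min; less 105 min break → 6 h 39 min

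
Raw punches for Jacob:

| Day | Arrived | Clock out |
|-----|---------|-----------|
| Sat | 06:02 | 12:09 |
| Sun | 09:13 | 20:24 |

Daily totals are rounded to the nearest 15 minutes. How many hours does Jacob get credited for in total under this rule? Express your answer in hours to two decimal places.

Sat: 06:02–12:09 = 6 h 7 min → rounds to 6 h 0 min
Sun: 09:13–20:24 = 11 h 11 min → rounds to 11 h 15 min
Total credited: 17 h 15 min.

17.25 hours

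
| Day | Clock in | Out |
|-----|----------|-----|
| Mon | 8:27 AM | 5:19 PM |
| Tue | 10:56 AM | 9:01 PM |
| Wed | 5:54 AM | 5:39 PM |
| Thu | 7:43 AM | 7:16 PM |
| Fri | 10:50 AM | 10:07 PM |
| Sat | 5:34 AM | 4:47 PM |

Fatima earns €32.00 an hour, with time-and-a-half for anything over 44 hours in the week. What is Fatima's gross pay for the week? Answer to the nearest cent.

Mon: 8:27 AM–5:19 PM = 8 h 52 min
Tue: 10:56 AM–9:01 PM = 10 h 5 min
Wed: 5:54 AM–5:39 PM = 11 h 45 min
Thu: 7:43 AM–7:16 PM = 11 h 33 min
Fri: 10:50 AM–10:07 PM = 11 h 17 min
Sat: 5:34 AM–4:47 PM = 11 h 13 min
Total worked: 64 h 45 min = 3885 min.
Regular 44 h 0 min = 2640 min at €32.00/h; overtime 20 h 45 min = 1245 min at €48.00/h.
Pay = (2640 × €32.00 + 1245 × €48.00) ÷ 60 = €2404.00.

€2404.00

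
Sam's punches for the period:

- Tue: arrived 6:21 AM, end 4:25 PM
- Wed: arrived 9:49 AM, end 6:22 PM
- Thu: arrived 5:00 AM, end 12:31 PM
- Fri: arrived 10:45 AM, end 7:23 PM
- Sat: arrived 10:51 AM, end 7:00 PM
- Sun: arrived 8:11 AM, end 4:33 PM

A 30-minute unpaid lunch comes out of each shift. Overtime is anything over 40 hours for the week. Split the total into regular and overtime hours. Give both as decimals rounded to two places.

Tue: 6:21 AM–4:25 PM = 10 h 4 min; less 30 min break → 9 h 34 min
Wed: 9:49 AM–6:22 PM = 8 h 33 min; less 30 min break → 8 h 3 min
Thu: 5:00 AM–12:31 PM = 7 h 31 min; less 30 min break → 7 h 1 min
Fri: 10:45 AM–7:23 PM = 8 h 38 min; less 30 min break → 8 h 8 min
Sat: 10:51 AM–7:00 PM = 8 h 9 min; less 30 min break → 7 h 39 min
Sun: 8:11 AM–4:33 PM = 8 h 22 min; less 30 min break → 7 h 52 min
Total worked: 48 h 17 min = 48.28 h.
Threshold 40 h → overtime 8 h 17 min, regular 40 h 0 min.

Regular 40.00 hours, overtime 8.28 hours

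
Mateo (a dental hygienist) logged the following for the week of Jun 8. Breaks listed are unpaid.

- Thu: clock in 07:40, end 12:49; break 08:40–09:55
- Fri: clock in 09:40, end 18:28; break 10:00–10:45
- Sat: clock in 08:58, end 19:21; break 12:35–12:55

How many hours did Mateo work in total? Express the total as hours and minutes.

22 h 0 min

Thu: 07:40–12:49 = 5 h 9 min; less 75 min break → 3 h 54 min
Fri: 09:40–18:28 = 8 h 48 min; less 45 min break → 8 h 3 min
Sat: 08:58–19:21 = 10 h 23 min; less 20 min break → 10 h 3 min
Total: 3 h 54 min + 8 h 3 min + 10 h 3 min = 22 h 0 min.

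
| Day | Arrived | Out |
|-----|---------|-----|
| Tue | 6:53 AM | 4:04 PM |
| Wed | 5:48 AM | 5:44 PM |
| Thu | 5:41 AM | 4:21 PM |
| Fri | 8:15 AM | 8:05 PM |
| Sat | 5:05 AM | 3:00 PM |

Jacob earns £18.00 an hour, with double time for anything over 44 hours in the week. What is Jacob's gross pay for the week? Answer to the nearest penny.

£1135.20

Tue: 6:53 AM–4:04 PM = 9 h 11 min
Wed: 5:48 AM–5:44 PM = 11 h 56 min
Thu: 5:41 AM–4:21 PM = 10 h 40 min
Fri: 8:15 AM–8:05 PM = 11 h 50 min
Sat: 5:05 AM–3:00 PM = 9 h 55 min
Total worked: 53 h 32 min = 3212 min.
Regular 44 h 0 min = 2640 min at £18.00/h; overtime 9 h 32 min = 572 min at £36.00/h.
Pay = (2640 × £18.00 + 572 × £36.00) ÷ 60 = £1135.20.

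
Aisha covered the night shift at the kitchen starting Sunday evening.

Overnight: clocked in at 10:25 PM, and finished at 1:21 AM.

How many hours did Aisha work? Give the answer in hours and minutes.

Overnight: 10:25 PM → midnight = 1 h 35 min; midnight → 1:21 AM = 1 h 21 min; span 2 h 56 min

2 h 56 min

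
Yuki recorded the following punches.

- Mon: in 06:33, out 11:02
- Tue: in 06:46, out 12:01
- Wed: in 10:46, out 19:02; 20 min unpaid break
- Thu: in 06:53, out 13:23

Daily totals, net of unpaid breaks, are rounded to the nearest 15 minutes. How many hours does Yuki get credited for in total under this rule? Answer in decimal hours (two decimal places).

24.25 hours

Mon: 06:33–11:02 = 4 h 29 min → rounds to 4 h 30 min
Tue: 06:46–12:01 = 5 h 15 min → rounds to 5 h 15 min
Wed: 10:46–19:02 = 8 h 16 min − 20 min = 7 h 56 min → rounds to 8 h 0 min
Thu: 06:53–13:23 = 6 h 30 min → rounds to 6 h 30 min
Total credited: 24 h 15 min.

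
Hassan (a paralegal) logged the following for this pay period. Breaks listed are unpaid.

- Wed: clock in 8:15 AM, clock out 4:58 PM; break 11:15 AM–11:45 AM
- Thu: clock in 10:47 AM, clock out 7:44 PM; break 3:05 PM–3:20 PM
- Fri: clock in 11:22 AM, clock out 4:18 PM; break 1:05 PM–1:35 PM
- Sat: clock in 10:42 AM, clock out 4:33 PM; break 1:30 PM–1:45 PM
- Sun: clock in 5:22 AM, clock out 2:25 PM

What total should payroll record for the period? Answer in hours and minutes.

36 h 0 min

Wed: 8:15 AM–4:58 PM = 8 h 43 min; less 30 min break → 8 h 13 min
Thu: 10:47 AM–7:44 PM = 8 h 57 min; less 15 min break → 8 h 42 min
Fri: 11:22 AM–4:18 PM = 4 h 56 min; less 30 min break → 4 h 26 min
Sat: 10:42 AM–4:33 PM = 5 h 51 min; less 15 min break → 5 h 36 min
Sun: 5:22 AM–2:25 PM = 9 h 3 min
Total: 8 h 13 min + 8 h 42 min + 4 h 26 min + 5 h 36 min + 9 h 3 min = 36 h 0 min.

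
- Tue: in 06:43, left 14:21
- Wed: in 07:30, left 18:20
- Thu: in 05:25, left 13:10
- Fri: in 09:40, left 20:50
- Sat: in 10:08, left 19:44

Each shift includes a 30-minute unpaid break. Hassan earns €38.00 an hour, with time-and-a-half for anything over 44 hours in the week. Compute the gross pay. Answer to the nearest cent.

€1699.55

Tue: 06:43–14:21 = 7 h 38 min; less 30 min break → 7 h 8 min
Wed: 07:30–18:20 = 10 h 50 min; less 30 min break → 10 h 20 min
Thu: 05:25–13:10 = 7 h 45 min; less 30 min break → 7 h 15 min
Fri: 09:40–20:50 = 11 h 10 min; less 30 min break → 10 h 40 min
Sat: 10:08–19:44 = 9 h 36 min; less 30 min break → 9 h 6 min
Total worked: 44 h 29 min = 2669 min.
Regular 44 h 0 min = 2640 min at €38.00/h; overtime 0 h 29 min = 29 min at €57.00/h.
Pay = (2640 × €38.00 + 29 × €57.00) ÷ 60 = €1699.55.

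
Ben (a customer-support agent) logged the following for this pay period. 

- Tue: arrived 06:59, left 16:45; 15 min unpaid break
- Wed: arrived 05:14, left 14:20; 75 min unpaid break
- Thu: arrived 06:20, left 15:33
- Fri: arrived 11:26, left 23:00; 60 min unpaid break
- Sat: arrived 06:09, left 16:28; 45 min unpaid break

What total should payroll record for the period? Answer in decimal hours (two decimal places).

Tue: 06:59–16:45 = 9 h 46 min; less 15 min break → 9 h 31 min
Wed: 05:14–14:20 = 9 h 6 min; less 75 min break → 7 h 51 min
Thu: 06:20–15:33 = 9 h 13 min
Fri: 11:26–23:00 = 11 h 34 min; less 60 min break → 10 h 34 min
Sat: 06:09–16:28 = 10 h 19 min; less 45 min break → 9 h 34 min
Total: 9 h 31 min + 7 h 51 min + 9 h 13 min + 10 h 34 min + 9 h 34 min = 46 h 43 min.

46.72 hours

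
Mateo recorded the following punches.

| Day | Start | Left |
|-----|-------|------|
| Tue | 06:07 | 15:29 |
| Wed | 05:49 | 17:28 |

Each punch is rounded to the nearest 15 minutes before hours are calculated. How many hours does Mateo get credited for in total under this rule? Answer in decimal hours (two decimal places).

Tue: in 06:07→06:00, out 15:29→15:30; 9 h 30 min
Wed: in 05:49→05:45, out 17:28→17:30; 11 h 45 min
Total credited: 21 h 15 min.

21.25 hours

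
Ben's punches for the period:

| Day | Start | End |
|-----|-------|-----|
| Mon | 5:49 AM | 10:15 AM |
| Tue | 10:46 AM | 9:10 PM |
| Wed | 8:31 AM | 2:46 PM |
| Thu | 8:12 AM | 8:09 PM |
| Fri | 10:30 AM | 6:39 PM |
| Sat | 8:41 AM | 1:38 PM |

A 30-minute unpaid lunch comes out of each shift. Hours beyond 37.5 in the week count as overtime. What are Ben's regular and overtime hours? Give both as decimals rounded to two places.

Mon: 5:49 AM–10:15 AM = 4 h 26 min; less 30 min break → 3 h 56 min
Tue: 10:46 AM–9:10 PM = 10 h 24 min; less 30 min break → 9 h 54 min
Wed: 8:31 AM–2:46 PM = 6 h 15 min; less 30 min break → 5 h 45 min
Thu: 8:12 AM–8:09 PM = 11 h 57 min; less 30 min break → 11 h 27 min
Fri: 10:30 AM–6:39 PM = 8 h 9 min; less 30 min break → 7 h 39 min
Sat: 8:41 AM–1:38 PM = 4 h 57 min; less 30 min break → 4 h 27 min
Total worked: 43 h 8 min = 43.13 h.
Threshold 37.5 h → overtime 5 h 38 min, regular 37 h 30 min.

Regular 37.50 hours, overtime 5.63 hours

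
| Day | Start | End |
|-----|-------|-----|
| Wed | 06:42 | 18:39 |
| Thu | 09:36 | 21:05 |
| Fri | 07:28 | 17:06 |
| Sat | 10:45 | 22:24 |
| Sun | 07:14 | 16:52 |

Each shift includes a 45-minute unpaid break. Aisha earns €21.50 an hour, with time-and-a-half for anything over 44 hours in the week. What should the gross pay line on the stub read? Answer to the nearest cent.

Wed: 06:42–18:39 = 11 h 57 min; less 45 min break → 11 h 12 min
Thu: 09:36–21:05 = 11 h 29 min; less 45 min break → 10 h 44 min
Fri: 07:28–17:06 = 9 h 38 min; less 45 min break → 8 h 53 min
Sat: 10:45–22:24 = 11 h 39 min; less 45 min break → 10 h 54 min
Sun: 07:14–16:52 = 9 h 38 min; less 45 min break → 8 h 53 min
Total worked: 50 h 36 min = 3036 min.
Regular 44 h 0 min = 2640 min at €21.50/h; overtime 6 h 36 min = 396 min at €32.25/h.
Pay = (2640 × €21.50 + 396 × €32.25) ÷ 60 = €1158.85.

€1158.85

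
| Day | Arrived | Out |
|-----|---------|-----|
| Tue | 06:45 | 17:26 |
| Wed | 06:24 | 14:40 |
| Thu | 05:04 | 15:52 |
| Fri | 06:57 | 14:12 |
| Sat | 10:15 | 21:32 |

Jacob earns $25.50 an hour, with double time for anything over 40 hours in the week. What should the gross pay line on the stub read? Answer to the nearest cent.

$1442.45

Tue: 06:45–17:26 = 10 h 41 min
Wed: 06:24–14:40 = 8 h 16 min
Thu: 05:04–15:52 = 10 h 48 min
Fri: 06:57–14:12 = 7 h 15 min
Sat: 10:15–21:32 = 11 h 17 min
Total worked: 48 h 17 min = 2897 min.
Regular 40 h 0 min = 2400 min at $25.50/h; overtime 8 h 17 min = 497 min at $51.00/h.
Pay = (2400 × $25.50 + 497 × $51.00) ÷ 60 = $1442.45.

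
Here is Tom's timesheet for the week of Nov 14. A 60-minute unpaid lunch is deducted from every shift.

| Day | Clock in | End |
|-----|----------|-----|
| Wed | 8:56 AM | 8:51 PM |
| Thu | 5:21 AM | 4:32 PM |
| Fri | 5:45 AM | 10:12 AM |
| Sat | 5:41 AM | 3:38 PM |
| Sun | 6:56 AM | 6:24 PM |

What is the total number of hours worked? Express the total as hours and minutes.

43 h 58 min

Wed: 8:56 AM–8:51 PM = 11 h 55 min; less 60 min break → 10 h 55 min
Thu: 5:21 AM–4:32 PM = 11 h 11 min; less 60 min break → 10 h 11 min
Fri: 5:45 AM–10:12 AM = 4 h 27 min; less 60 min break → 3 h 27 min
Sat: 5:41 AM–3:38 PM = 9 h 57 min; less 60 min break → 8 h 57 min
Sun: 6:56 AM–6:24 PM = 11 h 28 min; less 60 min break → 10 h 28 min
Total: 10 h 55 min + 10 h 11 min + 3 h 27 min + 8 h 57 min + 10 h 28 min = 43 h 58 min.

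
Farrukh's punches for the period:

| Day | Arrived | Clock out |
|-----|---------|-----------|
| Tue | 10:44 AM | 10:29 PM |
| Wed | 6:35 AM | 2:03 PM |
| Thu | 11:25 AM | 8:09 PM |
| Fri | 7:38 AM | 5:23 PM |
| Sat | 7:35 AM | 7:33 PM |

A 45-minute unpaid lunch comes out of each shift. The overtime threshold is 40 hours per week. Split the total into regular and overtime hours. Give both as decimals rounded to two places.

Regular 40.00 hours, overtime 5.92 hours

Tue: 10:44 AM–10:29 PM = 11 h 45 min; less 45 min break → 11 h 0 min
Wed: 6:35 AM–2:03 PM = 7 h 28 min; less 45 min break → 6 h 43 min
Thu: 11:25 AM–8:09 PM = 8 h 44 min; less 45 min break → 7 h 59 min
Fri: 7:38 AM–5:23 PM = 9 h 45 min; less 45 min break → 9 h 0 min
Sat: 7:35 AM–7:33 PM = 11 h 58 min; less 45 min break → 11 h 13 min
Total worked: 45 h 55 min = 45.92 h.
Threshold 40 h → overtime 5 h 55 min, regular 40 h 0 min.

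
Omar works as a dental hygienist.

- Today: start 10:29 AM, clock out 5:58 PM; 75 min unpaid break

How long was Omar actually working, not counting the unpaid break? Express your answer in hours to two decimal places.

6.23 hours

Today: 10:29 AM–5:58 PM = 7 h 29 min; less 75 min break → 6 h 14 min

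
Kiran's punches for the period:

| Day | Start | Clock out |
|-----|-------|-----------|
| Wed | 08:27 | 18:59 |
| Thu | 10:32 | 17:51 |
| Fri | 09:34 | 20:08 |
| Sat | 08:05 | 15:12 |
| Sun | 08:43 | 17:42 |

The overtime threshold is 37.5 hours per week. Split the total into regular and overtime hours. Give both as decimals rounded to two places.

Wed: 08:27–18:59 = 10 h 32 min
Thu: 10:32–17:51 = 7 h 19 min
Fri: 09:34–20:08 = 10 h 34 min
Sat: 08:05–15:12 = 7 h 7 min
Sun: 08:43–17:42 = 8 h 59 min
Total worked: 44 h 31 min = 44.52 h.
Threshold 37.5 h → overtime 7 h 1 min, regular 37 h 30 min.

Regular 37.50 hours, overtime 7.02 hours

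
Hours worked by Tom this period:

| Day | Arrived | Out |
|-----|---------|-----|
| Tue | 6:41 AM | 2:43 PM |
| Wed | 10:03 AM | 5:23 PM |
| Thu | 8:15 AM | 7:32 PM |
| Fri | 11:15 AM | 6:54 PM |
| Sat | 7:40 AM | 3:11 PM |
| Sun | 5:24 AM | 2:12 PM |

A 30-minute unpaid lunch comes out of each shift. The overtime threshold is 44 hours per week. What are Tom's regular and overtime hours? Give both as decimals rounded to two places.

Regular 44.00 hours, overtime 3.62 hours

Tue: 6:41 AM–2:43 PM = 8 h 2 min; less 30 min break → 7 h 32 min
Wed: 10:03 AM–5:23 PM = 7 h 20 min; less 30 min break → 6 h 50 min
Thu: 8:15 AM–7:32 PM = 11 h 17 min; less 30 min break → 10 h 47 min
Fri: 11:15 AM–6:54 PM = 7 h 39 min; less 30 min break → 7 h 9 min
Sat: 7:40 AM–3:11 PM = 7 h 31 min; less 30 min break → 7 h 1 min
Sun: 5:24 AM–2:12 PM = 8 h 48 min; less 30 min break → 8 h 18 min
Total worked: 47 h 37 min = 47.62 h.
Threshold 44 h → overtime 3 h 37 min, regular 44 h 0 min.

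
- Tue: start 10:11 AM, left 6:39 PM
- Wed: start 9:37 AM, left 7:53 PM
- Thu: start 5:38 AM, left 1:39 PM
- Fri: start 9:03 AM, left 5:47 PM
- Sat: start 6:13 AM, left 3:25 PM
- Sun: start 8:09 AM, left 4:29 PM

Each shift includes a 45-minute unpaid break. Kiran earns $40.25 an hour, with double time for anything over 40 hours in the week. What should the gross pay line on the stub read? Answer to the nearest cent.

$2295.59

Tue: 10:11 AM–6:39 PM = 8 h 28 min; less 45 min break → 7 h 43 min
Wed: 9:37 AM–7:53 PM = 10 h 16 min; less 45 min break → 9 h 31 min
Thu: 5:38 AM–1:39 PM = 8 h 1 min; less 45 min break → 7 h 16 min
Fri: 9:03 AM–5:47 PM = 8 h 44 min; less 45 min break → 7 h 59 min
Sat: 6:13 AM–3:25 PM = 9 h 12 min; less 45 min break → 8 h 27 min
Sun: 8:09 AM–4:29 PM = 8 h 20 min; less 45 min break → 7 h 35 min
Total worked: 48 h 31 min = 2911 min.
Regular 40 h 0 min = 2400 min at $40.25/h; overtime 8 h 31 min = 511 min at $80.50/h.
Pay = (2400 × $40.25 + 511 × $80.50) ÷ 60 = $2295.59.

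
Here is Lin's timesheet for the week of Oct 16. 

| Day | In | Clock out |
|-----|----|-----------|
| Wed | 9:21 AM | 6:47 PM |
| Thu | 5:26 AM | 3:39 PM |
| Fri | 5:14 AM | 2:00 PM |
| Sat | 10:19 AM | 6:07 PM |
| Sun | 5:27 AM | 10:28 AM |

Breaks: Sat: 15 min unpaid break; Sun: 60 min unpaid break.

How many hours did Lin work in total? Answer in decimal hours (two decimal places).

39.98 hours

Wed: 9:21 AM–6:47 PM = 9 h 26 min
Thu: 5:26 AM–3:39 PM = 10 h 13 min
Fri: 5:14 AM–2:00 PM = 8 h 46 min
Sat: 10:19 AM–6:07 PM = 7 h 48 min; less 15 min break → 7 h 33 min
Sun: 5:27 AM–10:28 AM = 5 h 1 min; less 60 min break → 4 h 1 min
Total: 9 h 26 min + 10 h 13 min + 8 h 46 min + 7 h 33 min + 4 h 1 min = 39 h 59 min.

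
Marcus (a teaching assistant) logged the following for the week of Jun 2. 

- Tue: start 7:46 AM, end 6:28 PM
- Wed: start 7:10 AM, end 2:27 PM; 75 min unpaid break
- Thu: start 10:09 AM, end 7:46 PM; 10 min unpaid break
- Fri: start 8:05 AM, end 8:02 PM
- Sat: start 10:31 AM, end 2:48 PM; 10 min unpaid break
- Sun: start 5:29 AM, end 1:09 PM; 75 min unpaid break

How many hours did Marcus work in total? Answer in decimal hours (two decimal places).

Tue: 7:46 AM–6:28 PM = 10 h 42 min
Wed: 7:10 AM–2:27 PM = 7 h 17 min; less 75 min break → 6 h 2 min
Thu: 10:09 AM–7:46 PM = 9 h 37 min; less 10 min break → 9 h 27 min
Fri: 8:05 AM–8:02 PM = 11 h 57 min
Sat: 10:31 AM–2:48 PM = 4 h 17 min; less 10 min break → 4 h 7 min
Sun: 5:29 AM–1:09 PM = 7 h 40 min; less 75 min break → 6 h 25 min
Total: 10 h 42 min + 6 h 2 min + 9 h 27 min + 11 h 57 min + 4 h 7 min + 6 h 25 min = 48 h 40 min.

48.67 hours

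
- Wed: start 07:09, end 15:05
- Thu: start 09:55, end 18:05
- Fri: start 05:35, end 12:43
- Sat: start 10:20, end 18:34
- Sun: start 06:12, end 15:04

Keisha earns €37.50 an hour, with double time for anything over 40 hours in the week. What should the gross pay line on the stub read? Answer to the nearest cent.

Wed: 07:09–15:05 = 7 h 56 min
Thu: 09:55–18:05 = 8 h 10 min
Fri: 05:35–12:43 = 7 h 8 min
Sat: 10:20–18:34 = 8 h 14 min
Sun: 06:12–15:04 = 8 h 52 min
Total worked: 40 h 20 min = 2420 min.
Regular 40 h 0 min = 2400 min at €37.50/h; overtime 0 h 20 min = 20 min at €75.00/h.
Pay = (2400 × €37.50 + 20 × €75.00) ÷ 60 = €1525.00.

€1525.00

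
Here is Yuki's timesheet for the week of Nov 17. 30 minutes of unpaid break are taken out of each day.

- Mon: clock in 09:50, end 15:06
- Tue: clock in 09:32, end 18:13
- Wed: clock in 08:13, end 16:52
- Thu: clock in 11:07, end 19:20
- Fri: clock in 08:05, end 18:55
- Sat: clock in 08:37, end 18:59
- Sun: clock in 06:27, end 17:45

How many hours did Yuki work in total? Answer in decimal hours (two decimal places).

Mon: 09:50–15:06 = 5 h 16 min; less 30 min break → 4 h 46 min
Tue: 09:32–18:13 = 8 h 41 min; less 30 min break → 8 h 11 min
Wed: 08:13–16:52 = 8 h 39 min; less 30 min break → 8 h 9 min
Thu: 11:07–19:20 = 8 h 13 min; less 30 min break → 7 h 43 min
Fri: 08:05–18:55 = 10 h 50 min; less 30 min break → 10 h 20 min
Sat: 08:37–18:59 = 10 h 22 min; less 30 min break → 9 h 52 min
Sun: 06:27–17:45 = 11 h 18 min; less 30 min break → 10 h 48 min
Total: 4 h 46 min + 8 h 11 min + 8 h 9 min + 7 h 43 min + 10 h 20 min + 9 h 52 min + 10 h 48 min = 59 h 49 min.

59.82 hours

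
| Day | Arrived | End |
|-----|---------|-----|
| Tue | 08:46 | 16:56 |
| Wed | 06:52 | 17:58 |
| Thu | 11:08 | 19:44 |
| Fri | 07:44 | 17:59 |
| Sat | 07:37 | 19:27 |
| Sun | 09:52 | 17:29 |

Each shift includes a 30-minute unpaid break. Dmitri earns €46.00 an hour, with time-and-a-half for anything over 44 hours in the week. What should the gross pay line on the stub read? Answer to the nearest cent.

Tue: 08:46–16:56 = 8 h 10 min; less 30 min break → 7 h 40 min
Wed: 06:52–17:58 = 11 h 6 min; less 30 min break → 10 h 36 min
Thu: 11:08–19:44 = 8 h 36 min; less 30 min break → 8 h 6 min
Fri: 07:44–17:59 = 10 h 15 min; less 30 min break → 9 h 45 min
Sat: 07:37–19:27 = 11 h 50 min; less 30 min break → 11 h 20 min
Sun: 09:52–17:29 = 7 h 37 min; less 30 min break → 7 h 7 min
Total worked: 54 h 34 min = 3274 min.
Regular 44 h 0 min = 2640 min at €46.00/h; overtime 10 h 34 min = 634 min at €69.00/h.
Pay = (2640 × €46.00 + 634 × €69.00) ÷ 60 = €2753.10.

€2753.10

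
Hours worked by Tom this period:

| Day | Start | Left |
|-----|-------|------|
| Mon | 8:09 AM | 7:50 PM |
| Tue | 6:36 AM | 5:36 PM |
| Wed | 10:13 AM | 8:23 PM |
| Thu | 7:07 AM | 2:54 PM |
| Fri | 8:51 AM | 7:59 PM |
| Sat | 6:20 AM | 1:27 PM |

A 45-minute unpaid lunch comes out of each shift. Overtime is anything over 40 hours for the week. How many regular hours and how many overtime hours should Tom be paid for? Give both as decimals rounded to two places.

Mon: 8:09 AM–7:50 PM = 11 h 41 min; less 45 min break → 10 h 56 min
Tue: 6:36 AM–5:36 PM = 11 h 0 min; less 45 min break → 10 h 15 min
Wed: 10:13 AM–8:23 PM = 10 h 10 min; less 45 min break → 9 h 25 min
Thu: 7:07 AM–2:54 PM = 7 h 47 min; less 45 min break → 7 h 2 min
Fri: 8:51 AM–7:59 PM = 11 h 8 min; less 45 min break → 10 h 23 min
Sat: 6:20 AM–1:27 PM = 7 h 7 min; less 45 min break → 6 h 22 min
Total worked: 54 h 23 min = 54.38 h.
Threshold 40 h → overtime 14 h 23 min, regular 40 h 0 min.

Regular 40.00 hours, overtime 14.38 hours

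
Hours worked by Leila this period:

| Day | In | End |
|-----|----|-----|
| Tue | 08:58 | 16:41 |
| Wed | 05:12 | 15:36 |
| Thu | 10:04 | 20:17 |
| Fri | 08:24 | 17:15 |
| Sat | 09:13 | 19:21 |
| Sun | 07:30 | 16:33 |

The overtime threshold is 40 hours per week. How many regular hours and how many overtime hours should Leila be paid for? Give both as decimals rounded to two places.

Tue: 08:58–16:41 = 7 h 43 min
Wed: 05:12–15:36 = 10 h 24 min
Thu: 10:04–20:17 = 10 h 13 min
Fri: 08:24–17:15 = 8 h 51 min
Sat: 09:13–19:21 = 10 h 8 min
Sun: 07:30–16:33 = 9 h 3 min
Total worked: 56 h 22 min = 56.37 h.
Threshold 40 h → overtime 16 h 22 min, regular 40 h 0 min.

Regular 40.00 hours, overtime 16.37 hours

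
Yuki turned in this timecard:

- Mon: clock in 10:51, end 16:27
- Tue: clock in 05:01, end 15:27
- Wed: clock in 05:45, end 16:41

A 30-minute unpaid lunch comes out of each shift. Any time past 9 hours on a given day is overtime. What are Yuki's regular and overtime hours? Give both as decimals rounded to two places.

Regular 23.10 hours, overtime 2.37 hours

Mon: 10:51–16:27 = 5 h 36 min; less 30 min break → 5 h 6 min
Tue: 05:01–15:27 = 10 h 26 min; less 30 min break → 9 h 56 min
Wed: 05:45–16:41 = 10 h 56 min; less 30 min break → 10 h 26 min
Mon reg 5 h 6 min / OT 0 h 0 min; Tue reg 9 h 0 min / OT 0 h 56 min; Wed reg 9 h 0 min / OT 1 h 26 min.
Totals: regular 23 h 6 min, overtime 2 h 22 min.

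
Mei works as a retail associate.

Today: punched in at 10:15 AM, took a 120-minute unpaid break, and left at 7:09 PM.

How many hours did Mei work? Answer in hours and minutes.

Today: 10:15 AM–7:09 PM = 8 h 54 min; less 120 min break → 6 h 54 min

6 h 54 min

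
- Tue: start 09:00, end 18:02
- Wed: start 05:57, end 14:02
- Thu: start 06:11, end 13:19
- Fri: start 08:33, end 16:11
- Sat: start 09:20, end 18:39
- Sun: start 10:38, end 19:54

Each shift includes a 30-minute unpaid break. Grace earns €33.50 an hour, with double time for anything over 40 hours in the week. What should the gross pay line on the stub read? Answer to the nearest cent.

Tue: 09:00–18:02 = 9 h 2 min; less 30 min break → 8 h 32 min
Wed: 05:57–14:02 = 8 h 5 min; less 30 min break → 7 h 35 min
Thu: 06:11–13:19 = 7 h 8 min; less 30 min break → 6 h 38 min
Fri: 08:33–16:11 = 7 h 38 min; less 30 min break → 7 h 8 min
Sat: 09:20–18:39 = 9 h 19 min; less 30 min break → 8 h 49 min
Sun: 10:38–19:54 = 9 h 16 min; less 30 min break → 8 h 46 min
Total worked: 47 h 28 min = 2848 min.
Regular 40 h 0 min = 2400 min at €33.50/h; overtime 7 h 28 min = 448 min at €67.00/h.
Pay = (2400 × €33.50 + 448 × €67.00) ÷ 60 = €1840.27.

€1840.27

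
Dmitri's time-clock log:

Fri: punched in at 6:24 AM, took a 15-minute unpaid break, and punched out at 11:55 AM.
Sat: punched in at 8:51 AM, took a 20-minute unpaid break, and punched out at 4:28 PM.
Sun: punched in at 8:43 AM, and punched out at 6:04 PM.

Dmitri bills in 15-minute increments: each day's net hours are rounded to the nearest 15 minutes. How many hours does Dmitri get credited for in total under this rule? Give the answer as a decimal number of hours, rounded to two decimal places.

21.75 hours

Fri: 6:24 AM–11:55 AM = 5 h 31 min − 15 min = 5 h 16 min → rounds to 5 h 15 min
Sat: 8:51 AM–4:28 PM = 7 h 37 min − 20 min = 7 h 17 min → rounds to 7 h 15 min
Sun: 8:43 AM–6:04 PM = 9 h 21 min → rounds to 9 h 15 min
Total credited: 21 h 45 min.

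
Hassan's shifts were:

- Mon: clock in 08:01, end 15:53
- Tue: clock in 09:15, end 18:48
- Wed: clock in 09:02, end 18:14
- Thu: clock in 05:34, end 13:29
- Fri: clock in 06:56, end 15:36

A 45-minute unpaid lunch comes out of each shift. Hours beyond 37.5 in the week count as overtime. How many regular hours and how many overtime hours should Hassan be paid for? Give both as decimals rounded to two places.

Mon: 08:01–15:53 = 7 h 52 min; less 45 min break → 7 h 7 min
Tue: 09:15–18:48 = 9 h 33 min; less 45 min break → 8 h 48 min
Wed: 09:02–18:14 = 9 h 12 min; less 45 min break → 8 h 27 min
Thu: 05:34–13:29 = 7 h 55 min; less 45 min break → 7 h 10 min
Fri: 06:56–15:36 = 8 h 40 min; less 45 min break → 7 h 55 min
Total worked: 39 h 27 min = 39.45 h.
Threshold 37.5 h → overtime 1 h 57 min, regular 37 h 30 min.

Regular 37.50 hours, overtime 1.95 hours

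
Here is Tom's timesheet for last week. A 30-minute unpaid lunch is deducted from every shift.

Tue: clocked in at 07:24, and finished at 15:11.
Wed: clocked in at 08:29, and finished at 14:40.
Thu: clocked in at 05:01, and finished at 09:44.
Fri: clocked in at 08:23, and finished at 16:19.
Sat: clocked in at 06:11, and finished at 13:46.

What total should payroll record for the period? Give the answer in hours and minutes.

31 h 42 min

Tue: 07:24–15:11 = 7 h 47 min; less 30 min break → 7 h 17 min
Wed: 08:29–14:40 = 6 h 11 min; less 30 min break → 5 h 41 min
Thu: 05:01–09:44 = 4 h 43 min; less 30 min break → 4 h 13 min
Fri: 08:23–16:19 = 7 h 56 min; less 30 min break → 7 h 26 min
Sat: 06:11–13:46 = 7 h 35 min; less 30 min break → 7 h 5 min
Total: 7 h 17 min + 5 h 41 min + 4 h 13 min + 7 h 26 min + 7 h 5 min = 31 h 42 min.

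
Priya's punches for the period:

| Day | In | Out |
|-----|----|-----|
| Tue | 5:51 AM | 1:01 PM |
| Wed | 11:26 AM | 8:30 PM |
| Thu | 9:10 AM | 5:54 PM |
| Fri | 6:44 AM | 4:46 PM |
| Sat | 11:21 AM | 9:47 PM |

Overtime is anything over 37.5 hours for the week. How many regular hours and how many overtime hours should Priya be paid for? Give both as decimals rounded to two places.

Regular 37.50 hours, overtime 7.93 hours

Tue: 5:51 AM–1:01 PM = 7 h 10 min
Wed: 11:26 AM–8:30 PM = 9 h 4 min
Thu: 9:10 AM–5:54 PM = 8 h 44 min
Fri: 6:44 AM–4:46 PM = 10 h 2 min
Sat: 11:21 AM–9:47 PM = 10 h 26 min
Total worked: 45 h 26 min = 45.43 h.
Threshold 37.5 h → overtime 7 h 56 min, regular 37 h 30 min.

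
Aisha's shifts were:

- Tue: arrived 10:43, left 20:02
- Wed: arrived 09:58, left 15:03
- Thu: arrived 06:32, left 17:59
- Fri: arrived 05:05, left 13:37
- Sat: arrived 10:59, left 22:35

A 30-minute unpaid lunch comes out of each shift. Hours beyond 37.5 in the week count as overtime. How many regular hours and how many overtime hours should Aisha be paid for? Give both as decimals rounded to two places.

Regular 37.50 hours, overtime 5.98 hours

Tue: 10:43–20:02 = 9 h 19 min; less 30 min break → 8 h 49 min
Wed: 09:58–15:03 = 5 h 5 min; less 30 min break → 4 h 35 min
Thu: 06:32–17:59 = 11 h 27 min; less 30 min break → 10 h 57 min
Fri: 05:05–13:37 = 8 h 32 min; less 30 min break → 8 h 2 min
Sat: 10:59–22:35 = 11 h 36 min; less 30 min break → 11 h 6 min
Total worked: 43 h 29 min = 43.48 h.
Threshold 37.5 h → overtime 5 h 59 min, regular 37 h 30 min.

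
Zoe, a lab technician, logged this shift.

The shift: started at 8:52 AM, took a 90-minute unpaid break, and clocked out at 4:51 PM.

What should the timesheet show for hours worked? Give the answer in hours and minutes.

6 h 29 min

The shift: 8:52 AM–4:51 PM = 7 h 59 min; less 90 min break → 6 h 29 min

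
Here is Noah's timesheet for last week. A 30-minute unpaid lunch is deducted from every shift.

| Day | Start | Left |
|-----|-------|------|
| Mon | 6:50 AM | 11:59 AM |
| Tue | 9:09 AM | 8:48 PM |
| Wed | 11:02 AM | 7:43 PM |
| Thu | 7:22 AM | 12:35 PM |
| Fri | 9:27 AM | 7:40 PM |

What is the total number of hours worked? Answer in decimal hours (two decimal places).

38.42 hours

Mon: 6:50 AM–11:59 AM = 5 h 9 min; less 30 min break → 4 h 39 min
Tue: 9:09 AM–8:48 PM = 11 h 39 min; less 30 min break → 11 h 9 min
Wed: 11:02 AM–7:43 PM = 8 h 41 min; less 30 min break → 8 h 11 min
Thu: 7:22 AM–12:35 PM = 5 h 13 min; less 30 min break → 4 h 43 min
Fri: 9:27 AM–7:40 PM = 10 h 13 min; less 30 min break → 9 h 43 min
Total: 4 h 39 min + 11 h 9 min + 8 h 11 min + 4 h 43 min + 9 h 43 min = 38 h 25 min.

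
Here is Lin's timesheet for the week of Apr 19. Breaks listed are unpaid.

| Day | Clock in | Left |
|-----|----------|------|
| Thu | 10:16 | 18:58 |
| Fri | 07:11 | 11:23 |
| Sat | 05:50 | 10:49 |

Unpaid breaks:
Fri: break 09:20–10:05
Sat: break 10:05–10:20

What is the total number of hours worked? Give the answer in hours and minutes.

Thu: 10:16–18:58 = 8 h 42 min
Fri: 07:11–11:23 = 4 h 12 min; less 45 min break → 3 h 27 min
Sat: 05:50–10:49 = 4 h 59 min; less 15 min break → 4 h 44 min
Total: 8 h 42 min + 3 h 27 min + 4 h 44 min = 16 h 53 min.

16 h 53 min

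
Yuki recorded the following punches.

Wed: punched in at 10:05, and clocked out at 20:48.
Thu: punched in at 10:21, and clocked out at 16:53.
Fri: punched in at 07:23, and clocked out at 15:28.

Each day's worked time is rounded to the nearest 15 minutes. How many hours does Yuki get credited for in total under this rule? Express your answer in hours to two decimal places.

25.25 hours

Wed: 10:05–20:48 = 10 h 43 min → rounds to 10 h 45 min
Thu: 10:21–16:53 = 6 h 32 min → rounds to 6 h 30 min
Fri: 07:23–15:28 = 8 h 5 min → rounds to 8 h 0 min
Total credited: 25 h 15 min.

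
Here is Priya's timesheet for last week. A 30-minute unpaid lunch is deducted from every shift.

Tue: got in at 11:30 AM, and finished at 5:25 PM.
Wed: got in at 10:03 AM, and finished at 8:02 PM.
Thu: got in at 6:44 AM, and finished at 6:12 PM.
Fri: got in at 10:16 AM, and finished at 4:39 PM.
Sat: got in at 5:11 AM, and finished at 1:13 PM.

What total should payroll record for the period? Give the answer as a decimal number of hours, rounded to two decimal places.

Tue: 11:30 AM–5:25 PM = 5 h 55 min; less 30 min break → 5 h 25 min
Wed: 10:03 AM–8:02 PM = 9 h 59 min; less 30 min break → 9 h 29 min
Thu: 6:44 AM–6:12 PM = 11 h 28 min; less 30 min break → 10 h 58 min
Fri: 10:16 AM–4:39 PM = 6 h 23 min; less 30 min break → 5 h 53 min
Sat: 5:11 AM–1:13 PM = 8 h 2 min; less 30 min break → 7 h 32 min
Total: 5 h 25 min + 9 h 29 min + 10 h 58 min + 5 h 53 min + 7 h 32 min = 39 h 17 min.

39.28 hours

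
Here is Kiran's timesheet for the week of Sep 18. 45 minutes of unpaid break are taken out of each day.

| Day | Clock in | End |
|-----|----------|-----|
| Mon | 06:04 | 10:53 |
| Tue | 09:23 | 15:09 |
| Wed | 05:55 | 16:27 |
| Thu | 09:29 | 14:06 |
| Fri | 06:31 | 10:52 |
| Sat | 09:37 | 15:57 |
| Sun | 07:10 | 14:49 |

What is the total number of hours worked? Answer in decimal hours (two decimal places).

Mon: 06:04–10:53 = 4 h 49 min; less 45 min break → 4 h 4 min
Tue: 09:23–15:09 = 5 h 46 min; less 45 min break → 5 h 1 min
Wed: 05:55–16:27 = 10 h 32 min; less 45 min break → 9 h 47 min
Thu: 09:29–14:06 = 4 h 37 min; less 45 min break → 3 h 52 min
Fri: 06:31–10:52 = 4 h 21 min; less 45 min break → 3 h 36 min
Sat: 09:37–15:57 = 6 h 20 min; less 45 min break → 5 h 35 min
Sun: 07:10–14:49 = 7 h 39 min; less 45 min break → 6 h 54 min
Total: 4 h 4 min + 5 h 1 min + 9 h 47 min + 3 h 52 min + 3 h 36 min + 5 h 35 min + 6 h 54 min = 38 h 49 min.

38.82 hours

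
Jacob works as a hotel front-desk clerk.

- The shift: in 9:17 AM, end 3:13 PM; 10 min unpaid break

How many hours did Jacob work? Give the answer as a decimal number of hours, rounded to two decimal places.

The shift: 9:17 AM–3:13 PM = 5 h 56 min; less 10 min break → 5 h 46 min

5.77 hours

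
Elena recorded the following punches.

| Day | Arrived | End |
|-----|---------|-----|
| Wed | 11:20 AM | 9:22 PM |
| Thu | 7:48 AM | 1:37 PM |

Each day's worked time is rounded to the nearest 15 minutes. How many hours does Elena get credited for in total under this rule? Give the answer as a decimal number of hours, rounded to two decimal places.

Wed: 11:20 AM–9:22 PM = 10 h 2 min → rounds to 10 h 0 min
Thu: 7:48 AM–1:37 PM = 5 h 49 min → rounds to 5 h 45 min
Total credited: 15 h 45 min.

15.75 hours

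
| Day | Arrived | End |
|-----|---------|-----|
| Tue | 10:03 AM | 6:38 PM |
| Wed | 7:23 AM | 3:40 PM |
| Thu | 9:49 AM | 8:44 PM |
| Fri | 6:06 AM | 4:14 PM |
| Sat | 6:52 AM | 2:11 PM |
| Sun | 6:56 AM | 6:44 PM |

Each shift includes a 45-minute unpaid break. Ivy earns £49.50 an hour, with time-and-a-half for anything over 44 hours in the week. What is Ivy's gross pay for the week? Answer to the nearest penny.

Tue: 10:03 AM–6:38 PM = 8 h 35 min; less 45 min break → 7 h 50 min
Wed: 7:23 AM–3:40 PM = 8 h 17 min; less 45 min break → 7 h 32 min
Thu: 9:49 AM–8:44 PM = 10 h 55 min; less 45 min break → 10 h 10 min
Fri: 6:06 AM–4:14 PM = 10 h 8 min; less 45 min break → 9 h 23 min
Sat: 6:52 AM–2:11 PM = 7 h 19 min; less 45 min break → 6 h 34 min
Sun: 6:56 AM–6:44 PM = 11 h 48 min; less 45 min break → 11 h 3 min
Total worked: 52 h 32 min = 3152 min.
Regular 44 h 0 min = 2640 min at £49.50/h; overtime 8 h 32 min = 512 min at £74.25/h.
Pay = (2640 × £49.50 + 512 × £74.25) ÷ 60 = £2811.60.

£2811.60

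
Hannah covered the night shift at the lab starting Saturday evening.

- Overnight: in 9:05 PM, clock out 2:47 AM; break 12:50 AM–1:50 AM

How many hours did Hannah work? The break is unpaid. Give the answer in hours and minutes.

4 h 42 min

Overnight: 9:05 PM → midnight = 2 h 55 min; midnight → 2:47 AM = 2 h 47 min; span 5 h 42 min; less 60 min break → 4 h 42 min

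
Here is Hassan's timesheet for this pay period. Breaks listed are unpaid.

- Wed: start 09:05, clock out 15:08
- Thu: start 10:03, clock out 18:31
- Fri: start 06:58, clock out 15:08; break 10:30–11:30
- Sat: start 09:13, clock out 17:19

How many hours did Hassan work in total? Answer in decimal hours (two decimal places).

29.78 hours

Wed: 09:05–15:08 = 6 h 3 min
Thu: 10:03–18:31 = 8 h 28 min
Fri: 06:58–15:08 = 8 h 10 min; less 60 min break → 7 h 10 min
Sat: 09:13–17:19 = 8 h 6 min
Total: 6 h 3 min + 8 h 28 min + 7 h 10 min + 8 h 6 min = 29 h 47 min.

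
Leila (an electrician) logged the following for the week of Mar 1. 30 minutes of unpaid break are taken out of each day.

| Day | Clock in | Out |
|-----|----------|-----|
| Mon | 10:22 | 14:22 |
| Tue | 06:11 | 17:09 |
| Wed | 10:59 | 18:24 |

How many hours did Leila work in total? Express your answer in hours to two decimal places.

20.88 hours

Mon: 10:22–14:22 = 4 h 0 min; less 30 min break → 3 h 30 min
Tue: 06:11–17:09 = 10 h 58 min; less 30 min break → 10 h 28 min
Wed: 10:59–18:24 = 7 h 25 min; less 30 min break → 6 h 55 min
Total: 3 h 30 min + 10 h 28 min + 6 h 55 min = 20 h 53 min.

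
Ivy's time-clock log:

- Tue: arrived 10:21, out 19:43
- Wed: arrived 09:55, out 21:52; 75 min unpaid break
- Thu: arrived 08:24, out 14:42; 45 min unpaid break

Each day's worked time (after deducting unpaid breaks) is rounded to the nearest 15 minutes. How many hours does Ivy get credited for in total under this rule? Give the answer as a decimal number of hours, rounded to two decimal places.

25.50 hours

Tue: 10:21–19:43 = 9 h 22 min → rounds to 9 h 15 min
Wed: 09:55–21:52 = 11 h 57 min − 75 min = 10 h 42 min → rounds to 10 h 45 min
Thu: 08:24–14:42 = 6 h 18 min − 45 min = 5 h 33 min → rounds to 5 h 30 min
Total credited: 25 h 30 min.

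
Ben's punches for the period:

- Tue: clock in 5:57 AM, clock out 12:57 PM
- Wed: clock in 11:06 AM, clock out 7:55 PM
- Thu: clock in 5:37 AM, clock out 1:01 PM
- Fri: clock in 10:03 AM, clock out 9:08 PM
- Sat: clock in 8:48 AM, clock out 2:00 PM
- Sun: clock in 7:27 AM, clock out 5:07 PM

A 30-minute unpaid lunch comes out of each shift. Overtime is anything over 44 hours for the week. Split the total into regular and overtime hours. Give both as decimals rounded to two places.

Tue: 5:57 AM–12:57 PM = 7 h 0 min; less 30 min break → 6 h 30 min
Wed: 11:06 AM–7:55 PM = 8 h 49 min; less 30 min break → 8 h 19 min
Thu: 5:37 AM–1:01 PM = 7 h 24 min; less 30 min break → 6 h 54 min
Fri: 10:03 AM–9:08 PM = 11 h 5 min; less 30 min break → 10 h 35 min
Sat: 8:48 AM–2:00 PM = 5 h 12 min; less 30 min break → 4 h 42 min
Sun: 7:27 AM–5:07 PM = 9 h 40 min; less 30 min break → 9 h 10 min
Total worked: 46 h 10 min = 46.17 h.
Threshold 44 h → overtime 2 h 10 min, regular 44 h 0 min.

Regular 44.00 hours, overtime 2.17 hours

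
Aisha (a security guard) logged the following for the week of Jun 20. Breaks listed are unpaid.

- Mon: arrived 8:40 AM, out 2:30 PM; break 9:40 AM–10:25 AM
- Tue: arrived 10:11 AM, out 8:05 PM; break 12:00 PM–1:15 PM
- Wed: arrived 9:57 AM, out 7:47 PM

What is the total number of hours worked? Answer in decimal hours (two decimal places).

Mon: 8:40 AM–2:30 PM = 5 h 50 min; less 45 min break → 5 h 5 min
Tue: 10:11 AM–8:05 PM = 9 h 54 min; less 75 min break → 8 h 39 min
Wed: 9:57 AM–7:47 PM = 9 h 50 min
Total: 5 h 5 min + 8 h 39 min + 9 h 50 min = 23 h 34 min.

23.57 hours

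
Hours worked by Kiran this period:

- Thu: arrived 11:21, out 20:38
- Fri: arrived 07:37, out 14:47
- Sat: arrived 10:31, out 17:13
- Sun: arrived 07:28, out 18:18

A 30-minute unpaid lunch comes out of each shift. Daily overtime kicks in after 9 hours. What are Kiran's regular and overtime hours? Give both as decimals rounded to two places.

Regular 30.65 hours, overtime 1.33 hours

Thu: 11:21–20:38 = 9 h 17 min; less 30 min break → 8 h 47 min
Fri: 07:37–14:47 = 7 h 10 min; less 30 min break → 6 h 40 min
Sat: 10:31–17:13 = 6 h 42 min; less 30 min break → 6 h 12 min
Sun: 07:28–18:18 = 10 h 50 min; less 30 min break → 10 h 20 min
Thu reg 8 h 47 min / OT 0 h 0 min; Fri reg 6 h 40 min / OT 0 h 0 min; Sat reg 6 h 12 min / OT 0 h 0 min; Sun reg 9 h 0 min / OT 1 h 20 min.
Totals: regular 30 h 39 min, overtime 1 h 20 min.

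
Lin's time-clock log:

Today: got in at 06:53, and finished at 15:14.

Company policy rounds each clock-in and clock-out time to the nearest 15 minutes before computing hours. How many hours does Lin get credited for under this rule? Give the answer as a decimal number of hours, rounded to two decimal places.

Today: in 06:53→07:00, out 15:14→15:15; 8 h 15 min

8.25 hours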